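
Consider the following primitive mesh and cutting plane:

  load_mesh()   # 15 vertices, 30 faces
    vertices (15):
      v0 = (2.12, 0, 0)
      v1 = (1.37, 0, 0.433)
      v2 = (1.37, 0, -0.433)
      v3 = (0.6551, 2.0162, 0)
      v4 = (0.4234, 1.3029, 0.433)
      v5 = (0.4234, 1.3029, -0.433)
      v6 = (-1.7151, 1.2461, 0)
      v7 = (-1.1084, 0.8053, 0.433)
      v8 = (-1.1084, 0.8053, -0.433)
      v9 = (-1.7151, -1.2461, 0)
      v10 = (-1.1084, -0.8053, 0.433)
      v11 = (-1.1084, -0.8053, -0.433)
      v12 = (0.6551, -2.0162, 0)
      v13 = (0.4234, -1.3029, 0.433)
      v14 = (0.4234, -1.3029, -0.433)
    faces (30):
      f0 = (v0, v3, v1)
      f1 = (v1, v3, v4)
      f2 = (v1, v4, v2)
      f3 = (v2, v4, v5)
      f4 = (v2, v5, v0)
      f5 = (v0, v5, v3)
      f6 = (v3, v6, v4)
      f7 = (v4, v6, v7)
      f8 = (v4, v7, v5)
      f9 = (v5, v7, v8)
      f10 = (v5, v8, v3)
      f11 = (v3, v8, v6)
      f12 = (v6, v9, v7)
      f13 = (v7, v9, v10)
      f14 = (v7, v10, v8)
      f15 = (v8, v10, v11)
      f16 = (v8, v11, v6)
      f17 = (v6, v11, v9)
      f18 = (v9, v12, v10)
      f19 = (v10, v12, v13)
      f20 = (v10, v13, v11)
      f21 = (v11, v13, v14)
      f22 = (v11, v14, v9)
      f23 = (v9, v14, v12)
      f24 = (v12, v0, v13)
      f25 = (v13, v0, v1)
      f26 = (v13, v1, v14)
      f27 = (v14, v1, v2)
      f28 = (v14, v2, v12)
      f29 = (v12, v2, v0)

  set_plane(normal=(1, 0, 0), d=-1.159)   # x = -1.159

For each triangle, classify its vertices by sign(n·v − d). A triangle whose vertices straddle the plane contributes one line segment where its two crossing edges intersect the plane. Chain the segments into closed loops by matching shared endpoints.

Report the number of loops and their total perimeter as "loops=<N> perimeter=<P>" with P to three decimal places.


loops=1 perimeter=6.195

Straddling triangles (10 of 30):
  (v3,v6,v4) [+-+] → (-1.159, 1.42678, 0)–(-1.159, 1.26087, 0.112598)  len=0.2005
  (v4,v6,v7) [+-+] → (-1.159, 1.26087, 0.112598)–(-1.159, 0.842064, 0.396887)  len=0.5062
  (v3,v8,v6) [++-] → (-1.159, 0.842064, -0.396887)–(-1.159, 1.42678, 0)  len=0.7067
  (v6,v9,v7) [--+] → (-1.159, 0.634209, 0.396887)–(-1.159, 0.842064, 0.396887)  len=0.2079
  (v7,v9,v10) [+-+] → (-1.159, 0.634209, 0.396887)–(-1.159, -0.842064, 0.396887)  len=1.4763
  (v8,v11,v6) [++-] → (-1.159, -0.634209, -0.396887)–(-1.159, 0.842064, -0.396887)  len=1.4763
  (v6,v11,v9) [-+-] → (-1.159, -0.634209, -0.396887)–(-1.159, -0.842064, -0.396887)  len=0.2079
  (v9,v12,v10) [-++] → (-1.159, -1.42678, 0)–(-1.159, -0.842064, 0.396887)  len=0.7067
  (v11,v14,v9) [++-] → (-1.159, -1.26087, -0.112598)–(-1.159, -0.842064, -0.396887)  len=0.5062
  (v9,v14,v12) [-++] → (-1.159, -1.26087, -0.112598)–(-1.159, -1.42678, 0)  len=0.2005

Chained into 1 loop(s):
  loop 1: 10 segments, perimeter = 6.1950
Total perimeter = 6.195


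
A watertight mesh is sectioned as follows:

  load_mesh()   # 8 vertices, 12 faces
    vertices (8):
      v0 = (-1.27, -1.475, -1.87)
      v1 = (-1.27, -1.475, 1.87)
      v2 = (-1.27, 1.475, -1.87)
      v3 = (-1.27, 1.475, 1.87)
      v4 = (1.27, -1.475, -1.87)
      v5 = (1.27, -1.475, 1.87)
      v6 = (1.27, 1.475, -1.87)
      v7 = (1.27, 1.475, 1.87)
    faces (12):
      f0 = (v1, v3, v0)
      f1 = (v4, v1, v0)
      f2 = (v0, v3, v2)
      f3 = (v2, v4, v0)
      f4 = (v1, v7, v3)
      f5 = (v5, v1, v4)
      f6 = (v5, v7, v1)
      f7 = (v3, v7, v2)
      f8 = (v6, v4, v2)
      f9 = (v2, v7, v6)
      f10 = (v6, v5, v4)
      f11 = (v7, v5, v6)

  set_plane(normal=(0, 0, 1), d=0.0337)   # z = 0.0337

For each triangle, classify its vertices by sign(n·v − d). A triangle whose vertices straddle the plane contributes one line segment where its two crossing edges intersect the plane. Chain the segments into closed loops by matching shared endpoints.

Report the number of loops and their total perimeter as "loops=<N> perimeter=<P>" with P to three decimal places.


Straddling triangles (8 of 12):
  (v1,v3,v0) [++-] → (-1.27, 0.0265816, 0.0337)–(-1.27, -1.475, 0.0337)  len=1.5016
  (v4,v1,v0) [-+-] → (-0.0228872, -1.475, 0.0337)–(-1.27, -1.475, 0.0337)  len=1.2471
  (v0,v3,v2) [-+-] → (-1.27, 0.0265816, 0.0337)–(-1.27, 1.475, 0.0337)  len=1.4484
  (v5,v1,v4) [++-] → (-0.0228872, -1.475, 0.0337)–(1.27, -1.475, 0.0337)  len=1.2929
  (v3,v7,v2) [++-] → (0.0228872, 1.475, 0.0337)–(-1.27, 1.475, 0.0337)  len=1.2929
  (v2,v7,v6) [-+-] → (0.0228872, 1.475, 0.0337)–(1.27, 1.475, 0.0337)  len=1.2471
  (v6,v5,v4) [-+-] → (1.27, -0.0265816, 0.0337)–(1.27, -1.475, 0.0337)  len=1.4484
  (v7,v5,v6) [++-] → (1.27, -0.0265816, 0.0337)–(1.27, 1.475, 0.0337)  len=1.5016

Chained into 1 loop(s):
  loop 1: 8 segments, perimeter = 10.9800
Total perimeter = 10.980

loops=1 perimeter=10.980


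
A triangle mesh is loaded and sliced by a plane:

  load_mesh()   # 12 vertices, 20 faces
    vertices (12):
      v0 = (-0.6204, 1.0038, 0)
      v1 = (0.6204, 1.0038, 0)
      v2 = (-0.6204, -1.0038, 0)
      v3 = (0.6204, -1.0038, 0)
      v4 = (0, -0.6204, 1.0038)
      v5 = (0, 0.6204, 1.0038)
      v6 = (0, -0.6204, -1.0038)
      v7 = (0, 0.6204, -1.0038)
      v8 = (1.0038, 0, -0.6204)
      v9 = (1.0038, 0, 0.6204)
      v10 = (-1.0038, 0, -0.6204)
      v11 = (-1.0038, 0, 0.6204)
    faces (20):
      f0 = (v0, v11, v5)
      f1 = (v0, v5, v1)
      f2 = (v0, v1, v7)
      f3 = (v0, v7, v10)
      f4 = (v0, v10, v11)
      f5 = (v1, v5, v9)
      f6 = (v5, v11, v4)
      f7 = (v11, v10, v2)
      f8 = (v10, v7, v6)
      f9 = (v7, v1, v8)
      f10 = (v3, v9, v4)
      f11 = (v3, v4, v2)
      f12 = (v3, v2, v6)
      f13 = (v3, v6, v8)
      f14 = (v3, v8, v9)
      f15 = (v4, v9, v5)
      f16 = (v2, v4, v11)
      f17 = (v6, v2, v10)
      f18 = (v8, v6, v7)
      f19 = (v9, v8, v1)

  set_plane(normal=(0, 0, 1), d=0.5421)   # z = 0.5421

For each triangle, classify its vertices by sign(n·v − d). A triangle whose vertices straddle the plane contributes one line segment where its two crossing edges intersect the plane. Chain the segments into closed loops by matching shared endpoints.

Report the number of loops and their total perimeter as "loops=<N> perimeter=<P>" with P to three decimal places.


loops=1 perimeter=5.474

Straddling triangles (10 of 20):
  (v0,v11,v5) [-++] → (-0.955412, 0.126688, 0.5421)–(-0.285354, 0.796746, 0.5421)  len=0.9476
  (v0,v5,v1) [-+-] → (-0.285354, 0.796746, 0.5421)–(0.285354, 0.796746, 0.5421)  len=0.5707
  (v0,v10,v11) [--+] → (-1.0038, 0, 0.5421)–(-0.955412, 0.126688, 0.5421)  len=0.1356
  (v1,v5,v9) [-++] → (0.285354, 0.796746, 0.5421)–(0.955412, 0.126688, 0.5421)  len=0.9476
  (v11,v10,v2) [+--] → (-1.0038, 0, 0.5421)–(-0.955412, -0.126688, 0.5421)  len=0.1356
  (v3,v9,v4) [-++] → (0.955412, -0.126688, 0.5421)–(0.285354, -0.796746, 0.5421)  len=0.9476
  (v3,v4,v2) [-+-] → (0.285354, -0.796746, 0.5421)–(-0.285354, -0.796746, 0.5421)  len=0.5707
  (v3,v8,v9) [--+] → (1.0038, 0, 0.5421)–(0.955412, -0.126688, 0.5421)  len=0.1356
  (v2,v4,v11) [-++] → (-0.285354, -0.796746, 0.5421)–(-0.955412, -0.126688, 0.5421)  len=0.9476
  (v9,v8,v1) [+--] → (1.0038, 0, 0.5421)–(0.955412, 0.126688, 0.5421)  len=0.1356

Chained into 1 loop(s):
  loop 1: 10 segments, perimeter = 5.4743
Total perimeter = 5.474


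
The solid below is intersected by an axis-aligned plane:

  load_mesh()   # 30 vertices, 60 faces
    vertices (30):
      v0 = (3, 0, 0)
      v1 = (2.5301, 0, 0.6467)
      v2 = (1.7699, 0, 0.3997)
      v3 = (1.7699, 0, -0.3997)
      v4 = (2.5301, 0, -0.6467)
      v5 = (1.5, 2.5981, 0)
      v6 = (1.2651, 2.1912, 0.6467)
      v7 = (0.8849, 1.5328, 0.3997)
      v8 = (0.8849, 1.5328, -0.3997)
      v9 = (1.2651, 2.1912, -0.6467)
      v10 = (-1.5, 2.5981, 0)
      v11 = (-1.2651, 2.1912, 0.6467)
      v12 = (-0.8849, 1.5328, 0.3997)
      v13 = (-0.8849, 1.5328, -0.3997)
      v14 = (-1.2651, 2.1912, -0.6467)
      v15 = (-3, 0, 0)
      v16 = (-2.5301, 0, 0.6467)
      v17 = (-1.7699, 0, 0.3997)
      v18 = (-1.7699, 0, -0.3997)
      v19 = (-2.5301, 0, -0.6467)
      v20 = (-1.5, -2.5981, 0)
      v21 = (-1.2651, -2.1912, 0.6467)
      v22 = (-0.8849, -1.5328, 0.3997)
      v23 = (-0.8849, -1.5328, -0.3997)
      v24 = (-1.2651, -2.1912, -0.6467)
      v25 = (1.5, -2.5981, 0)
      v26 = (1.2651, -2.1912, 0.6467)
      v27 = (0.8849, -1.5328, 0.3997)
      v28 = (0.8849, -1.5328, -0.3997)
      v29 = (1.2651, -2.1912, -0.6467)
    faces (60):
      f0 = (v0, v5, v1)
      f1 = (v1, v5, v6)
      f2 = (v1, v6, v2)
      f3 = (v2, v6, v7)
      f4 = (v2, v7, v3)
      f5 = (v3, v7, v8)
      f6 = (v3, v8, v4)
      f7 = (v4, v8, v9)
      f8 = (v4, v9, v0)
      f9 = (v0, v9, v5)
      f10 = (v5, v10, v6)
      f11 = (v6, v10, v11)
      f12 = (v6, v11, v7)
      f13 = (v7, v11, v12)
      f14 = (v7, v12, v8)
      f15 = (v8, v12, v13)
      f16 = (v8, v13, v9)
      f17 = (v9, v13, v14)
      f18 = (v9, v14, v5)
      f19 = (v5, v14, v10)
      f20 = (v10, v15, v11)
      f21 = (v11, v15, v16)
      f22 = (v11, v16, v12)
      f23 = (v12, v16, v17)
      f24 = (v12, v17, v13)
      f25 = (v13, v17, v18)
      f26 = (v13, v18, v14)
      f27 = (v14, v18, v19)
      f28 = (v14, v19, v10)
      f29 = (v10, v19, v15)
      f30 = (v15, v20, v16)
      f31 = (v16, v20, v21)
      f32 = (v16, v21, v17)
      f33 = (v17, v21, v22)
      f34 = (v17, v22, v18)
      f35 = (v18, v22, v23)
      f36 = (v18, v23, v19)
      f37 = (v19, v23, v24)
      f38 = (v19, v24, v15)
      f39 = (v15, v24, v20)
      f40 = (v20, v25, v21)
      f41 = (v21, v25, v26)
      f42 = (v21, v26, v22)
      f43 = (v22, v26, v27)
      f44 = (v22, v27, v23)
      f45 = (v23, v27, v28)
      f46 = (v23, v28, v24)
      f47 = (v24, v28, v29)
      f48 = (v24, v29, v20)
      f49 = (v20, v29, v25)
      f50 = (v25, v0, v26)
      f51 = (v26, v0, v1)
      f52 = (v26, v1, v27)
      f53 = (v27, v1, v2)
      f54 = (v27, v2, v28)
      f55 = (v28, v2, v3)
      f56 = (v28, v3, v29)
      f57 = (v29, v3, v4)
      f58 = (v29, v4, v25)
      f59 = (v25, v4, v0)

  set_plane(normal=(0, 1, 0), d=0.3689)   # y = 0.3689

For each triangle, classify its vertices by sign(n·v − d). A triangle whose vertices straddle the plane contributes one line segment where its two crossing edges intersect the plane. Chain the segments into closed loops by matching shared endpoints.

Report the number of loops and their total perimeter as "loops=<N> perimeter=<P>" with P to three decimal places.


Straddling triangles (20 of 60):
  (v0,v5,v1) [-+-] → (2.78702, 0.3689, 0)–(2.38384, 0.3689, 0.554876)  len=0.6859
  (v1,v5,v6) [-++] → (2.38384, 0.3689, 0.554876)–(2.31713, 0.3689, 0.6467)  len=0.1135
  (v1,v6,v2) [-+-] → (2.31713, 0.3689, 0.6467)–(1.68491, 0.3689, 0.441284)  len=0.6648
  (v2,v6,v7) [-++] → (1.68491, 0.3689, 0.441284)–(1.55691, 0.3689, 0.3997)  len=0.1346
  (v2,v7,v3) [-+-] → (1.55691, 0.3689, 0.3997)–(1.55691, 0.3689, -0.207308)  len=0.6070
  (v3,v7,v8) [-++] → (1.55691, 0.3689, -0.207308)–(1.55691, 0.3689, -0.3997)  len=0.1924
  (v3,v8,v4) [-+-] → (1.55691, 0.3689, -0.3997)–(2.13415, 0.3689, -0.587254)  len=0.6069
  (v4,v8,v9) [-++] → (2.13415, 0.3689, -0.587254)–(2.31713, 0.3689, -0.6467)  len=0.1924
  (v4,v9,v0) [-+-] → (2.31713, 0.3689, -0.6467)–(2.70792, 0.3689, -0.108875)  len=0.6648
  (v0,v9,v5) [-++] → (2.70792, 0.3689, -0.108875)–(2.78702, 0.3689, 0)  len=0.1346
  (v10,v15,v11) [+-+] → (-2.78702, 0.3689, 0)–(-2.70792, 0.3689, 0.108875)  len=0.1346
  (v11,v15,v16) [+--] → (-2.70792, 0.3689, 0.108875)–(-2.31713, 0.3689, 0.6467)  len=0.6648
  (v11,v16,v12) [+-+] → (-2.31713, 0.3689, 0.6467)–(-2.13415, 0.3689, 0.587254)  len=0.1924
  (v12,v16,v17) [+--] → (-2.13415, 0.3689, 0.587254)–(-1.55691, 0.3689, 0.3997)  len=0.6069
  (v12,v17,v13) [+-+] → (-1.55691, 0.3689, 0.3997)–(-1.55691, 0.3689, 0.207308)  len=0.1924
  (v13,v17,v18) [+--] → (-1.55691, 0.3689, 0.207308)–(-1.55691, 0.3689, -0.3997)  len=0.6070
  (v13,v18,v14) [+-+] → (-1.55691, 0.3689, -0.3997)–(-1.68491, 0.3689, -0.441284)  len=0.1346
  (v14,v18,v19) [+--] → (-1.68491, 0.3689, -0.441284)–(-2.31713, 0.3689, -0.6467)  len=0.6648
  (v14,v19,v10) [+-+] → (-2.31713, 0.3689, -0.6467)–(-2.38384, 0.3689, -0.554876)  len=0.1135
  (v10,v19,v15) [+--] → (-2.38384, 0.3689, -0.554876)–(-2.78702, 0.3689, 0)  len=0.6859

Chained into 2 loop(s):
  loop 1: 10 segments, perimeter = 3.9969
  loop 2: 10 segments, perimeter = 3.9969
Total perimeter = 7.994

loops=2 perimeter=7.994


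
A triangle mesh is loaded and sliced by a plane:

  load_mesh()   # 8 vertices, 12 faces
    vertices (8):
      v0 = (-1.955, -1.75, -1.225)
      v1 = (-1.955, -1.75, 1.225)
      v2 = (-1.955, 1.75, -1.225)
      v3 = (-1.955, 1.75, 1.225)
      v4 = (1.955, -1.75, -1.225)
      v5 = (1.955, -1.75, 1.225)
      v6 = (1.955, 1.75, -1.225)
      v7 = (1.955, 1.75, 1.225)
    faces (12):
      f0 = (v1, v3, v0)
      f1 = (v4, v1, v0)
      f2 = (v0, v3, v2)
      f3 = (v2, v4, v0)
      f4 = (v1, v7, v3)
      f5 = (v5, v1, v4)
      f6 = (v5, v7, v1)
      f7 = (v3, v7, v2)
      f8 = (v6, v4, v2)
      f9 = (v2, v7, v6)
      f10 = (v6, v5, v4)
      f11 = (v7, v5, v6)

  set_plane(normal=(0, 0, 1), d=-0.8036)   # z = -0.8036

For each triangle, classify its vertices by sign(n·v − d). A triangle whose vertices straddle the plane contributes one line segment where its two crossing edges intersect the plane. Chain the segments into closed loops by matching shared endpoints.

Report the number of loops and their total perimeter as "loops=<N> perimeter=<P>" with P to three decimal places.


loops=1 perimeter=14.820

Straddling triangles (8 of 12):
  (v1,v3,v0) [++-] → (-1.955, -1.148, -0.8036)–(-1.955, -1.75, -0.8036)  len=0.6020
  (v4,v1,v0) [-+-] → (1.28248, -1.75, -0.8036)–(-1.955, -1.75, -0.8036)  len=3.2375
  (v0,v3,v2) [-+-] → (-1.955, -1.148, -0.8036)–(-1.955, 1.75, -0.8036)  len=2.8980
  (v5,v1,v4) [++-] → (1.28248, -1.75, -0.8036)–(1.955, -1.75, -0.8036)  len=0.6725
  (v3,v7,v2) [++-] → (-1.28248, 1.75, -0.8036)–(-1.955, 1.75, -0.8036)  len=0.6725
  (v2,v7,v6) [-+-] → (-1.28248, 1.75, -0.8036)–(1.955, 1.75, -0.8036)  len=3.2375
  (v6,v5,v4) [-+-] → (1.955, 1.148, -0.8036)–(1.955, -1.75, -0.8036)  len=2.8980
  (v7,v5,v6) [++-] → (1.955, 1.148, -0.8036)–(1.955, 1.75, -0.8036)  len=0.6020

Chained into 1 loop(s):
  loop 1: 8 segments, perimeter = 14.8200
Total perimeter = 14.820


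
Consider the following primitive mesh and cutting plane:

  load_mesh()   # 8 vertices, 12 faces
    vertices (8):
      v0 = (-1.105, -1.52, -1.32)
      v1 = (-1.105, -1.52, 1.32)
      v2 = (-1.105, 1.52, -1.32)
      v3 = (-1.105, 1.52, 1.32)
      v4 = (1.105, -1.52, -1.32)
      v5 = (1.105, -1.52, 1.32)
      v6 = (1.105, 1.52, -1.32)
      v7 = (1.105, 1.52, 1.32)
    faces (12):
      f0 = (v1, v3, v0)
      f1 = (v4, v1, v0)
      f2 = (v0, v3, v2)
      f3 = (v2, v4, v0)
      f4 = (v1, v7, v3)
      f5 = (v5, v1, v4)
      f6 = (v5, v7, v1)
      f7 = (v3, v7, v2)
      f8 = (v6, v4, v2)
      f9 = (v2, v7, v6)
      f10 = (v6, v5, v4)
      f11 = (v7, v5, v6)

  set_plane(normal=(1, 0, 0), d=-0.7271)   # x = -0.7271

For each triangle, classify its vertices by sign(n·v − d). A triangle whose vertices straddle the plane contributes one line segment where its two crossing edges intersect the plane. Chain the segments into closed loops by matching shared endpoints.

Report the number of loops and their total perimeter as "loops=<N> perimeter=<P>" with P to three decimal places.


loops=1 perimeter=11.360

Straddling triangles (8 of 12):
  (v4,v1,v0) [+--] → (-0.7271, -1.52, 0.868572)–(-0.7271, -1.52, -1.32)  len=2.1886
  (v2,v4,v0) [-+-] → (-0.7271, 1.00017, -1.32)–(-0.7271, -1.52, -1.32)  len=2.5202
  (v1,v7,v3) [-+-] → (-0.7271, -1.00017, 1.32)–(-0.7271, 1.52, 1.32)  len=2.5202
  (v5,v1,v4) [+-+] → (-0.7271, -1.52, 1.32)–(-0.7271, -1.52, 0.868572)  len=0.4514
  (v5,v7,v1) [++-] → (-0.7271, -1.00017, 1.32)–(-0.7271, -1.52, 1.32)  len=0.5198
  (v3,v7,v2) [-+-] → (-0.7271, 1.52, 1.32)–(-0.7271, 1.52, -0.868572)  len=2.1886
  (v6,v4,v2) [++-] → (-0.7271, 1.00017, -1.32)–(-0.7271, 1.52, -1.32)  len=0.5198
  (v2,v7,v6) [-++] → (-0.7271, 1.52, -0.868572)–(-0.7271, 1.52, -1.32)  len=0.4514

Chained into 1 loop(s):
  loop 1: 8 segments, perimeter = 11.3600
Total perimeter = 11.360


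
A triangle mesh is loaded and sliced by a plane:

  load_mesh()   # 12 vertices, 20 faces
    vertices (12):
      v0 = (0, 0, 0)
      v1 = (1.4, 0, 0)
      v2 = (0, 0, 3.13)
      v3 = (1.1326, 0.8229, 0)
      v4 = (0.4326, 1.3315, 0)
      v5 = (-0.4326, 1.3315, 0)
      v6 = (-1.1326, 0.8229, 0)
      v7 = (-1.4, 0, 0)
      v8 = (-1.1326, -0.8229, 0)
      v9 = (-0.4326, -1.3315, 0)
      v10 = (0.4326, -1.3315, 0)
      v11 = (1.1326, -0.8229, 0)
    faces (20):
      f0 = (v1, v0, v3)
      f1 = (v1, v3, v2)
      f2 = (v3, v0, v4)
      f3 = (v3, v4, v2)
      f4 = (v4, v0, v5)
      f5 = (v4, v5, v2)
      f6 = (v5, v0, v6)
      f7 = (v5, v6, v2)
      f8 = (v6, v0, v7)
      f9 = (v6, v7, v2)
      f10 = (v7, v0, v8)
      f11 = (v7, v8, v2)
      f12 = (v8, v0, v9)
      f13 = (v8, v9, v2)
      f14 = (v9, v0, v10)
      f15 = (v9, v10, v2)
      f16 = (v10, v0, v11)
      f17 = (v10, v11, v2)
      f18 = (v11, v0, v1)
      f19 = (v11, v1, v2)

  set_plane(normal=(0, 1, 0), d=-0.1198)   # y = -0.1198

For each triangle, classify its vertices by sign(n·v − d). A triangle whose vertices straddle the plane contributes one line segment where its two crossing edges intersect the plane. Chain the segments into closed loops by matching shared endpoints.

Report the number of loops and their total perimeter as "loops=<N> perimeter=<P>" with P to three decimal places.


Straddling triangles (10 of 20):
  (v7,v0,v8) [++-] → (-0.164887, -0.1198, 0)–(-1.36107, -0.1198, 0)  len=1.1962
  (v7,v8,v2) [+-+] → (-1.36107, -0.1198, 0)–(-0.164887, -0.1198, 2.67433)  len=2.9297
  (v8,v0,v9) [-+-] → (-0.164887, -0.1198, 0)–(-0.0389226, -0.1198, 0)  len=0.1260
  (v8,v9,v2) [--+] → (-0.0389226, -0.1198, 2.84838)–(-0.164887, -0.1198, 2.67433)  len=0.2149
  (v9,v0,v10) [-+-] → (-0.0389226, -0.1198, 0)–(0.0389226, -0.1198, 0)  len=0.0778
  (v9,v10,v2) [--+] → (0.0389226, -0.1198, 2.84838)–(-0.0389226, -0.1198, 2.84838)  len=0.0778
  (v10,v0,v11) [-+-] → (0.0389226, -0.1198, 0)–(0.164887, -0.1198, 0)  len=0.1260
  (v10,v11,v2) [--+] → (0.164887, -0.1198, 2.67433)–(0.0389226, -0.1198, 2.84838)  len=0.2149
  (v11,v0,v1) [-++] → (0.164887, -0.1198, 0)–(1.36107, -0.1198, 0)  len=1.1962
  (v11,v1,v2) [-++] → (1.36107, -0.1198, 0)–(0.164887, -0.1198, 2.67433)  len=2.9297

Chained into 1 loop(s):
  loop 1: 10 segments, perimeter = 9.0890
Total perimeter = 9.089

loops=1 perimeter=9.089


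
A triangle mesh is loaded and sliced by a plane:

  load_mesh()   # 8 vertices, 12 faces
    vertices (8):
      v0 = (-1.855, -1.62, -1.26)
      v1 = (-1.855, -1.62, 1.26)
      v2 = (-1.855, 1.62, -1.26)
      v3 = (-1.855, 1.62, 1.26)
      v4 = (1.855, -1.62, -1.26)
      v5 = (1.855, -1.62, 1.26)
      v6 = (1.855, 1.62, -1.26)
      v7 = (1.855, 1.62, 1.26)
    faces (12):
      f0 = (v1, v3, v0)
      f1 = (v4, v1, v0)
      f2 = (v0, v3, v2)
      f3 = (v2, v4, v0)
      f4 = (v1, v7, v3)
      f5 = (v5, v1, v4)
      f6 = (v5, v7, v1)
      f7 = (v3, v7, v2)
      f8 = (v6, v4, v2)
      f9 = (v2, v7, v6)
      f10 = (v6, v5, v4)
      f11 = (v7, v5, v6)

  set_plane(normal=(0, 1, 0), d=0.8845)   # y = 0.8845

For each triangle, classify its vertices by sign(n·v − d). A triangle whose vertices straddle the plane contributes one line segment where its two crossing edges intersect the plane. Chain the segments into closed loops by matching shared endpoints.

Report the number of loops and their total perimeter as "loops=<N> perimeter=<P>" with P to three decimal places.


loops=1 perimeter=12.460

Straddling triangles (8 of 12):
  (v1,v3,v0) [-+-] → (-1.855, 0.8845, 1.26)–(-1.855, 0.8845, 0.687944)  len=0.5721
  (v0,v3,v2) [-++] → (-1.855, 0.8845, 0.687944)–(-1.855, 0.8845, -1.26)  len=1.9479
  (v2,v4,v0) [+--] → (-1.01281, 0.8845, -1.26)–(-1.855, 0.8845, -1.26)  len=0.8422
  (v1,v7,v3) [-++] → (1.01281, 0.8845, 1.26)–(-1.855, 0.8845, 1.26)  len=2.8678
  (v5,v7,v1) [-+-] → (1.855, 0.8845, 1.26)–(1.01281, 0.8845, 1.26)  len=0.8422
  (v6,v4,v2) [+-+] → (1.855, 0.8845, -1.26)–(-1.01281, 0.8845, -1.26)  len=2.8678
  (v6,v5,v4) [+--] → (1.855, 0.8845, -0.687944)–(1.855, 0.8845, -1.26)  len=0.5721
  (v7,v5,v6) [+-+] → (1.855, 0.8845, 1.26)–(1.855, 0.8845, -0.687944)  len=1.9479

Chained into 1 loop(s):
  loop 1: 8 segments, perimeter = 12.4600
Total perimeter = 12.460


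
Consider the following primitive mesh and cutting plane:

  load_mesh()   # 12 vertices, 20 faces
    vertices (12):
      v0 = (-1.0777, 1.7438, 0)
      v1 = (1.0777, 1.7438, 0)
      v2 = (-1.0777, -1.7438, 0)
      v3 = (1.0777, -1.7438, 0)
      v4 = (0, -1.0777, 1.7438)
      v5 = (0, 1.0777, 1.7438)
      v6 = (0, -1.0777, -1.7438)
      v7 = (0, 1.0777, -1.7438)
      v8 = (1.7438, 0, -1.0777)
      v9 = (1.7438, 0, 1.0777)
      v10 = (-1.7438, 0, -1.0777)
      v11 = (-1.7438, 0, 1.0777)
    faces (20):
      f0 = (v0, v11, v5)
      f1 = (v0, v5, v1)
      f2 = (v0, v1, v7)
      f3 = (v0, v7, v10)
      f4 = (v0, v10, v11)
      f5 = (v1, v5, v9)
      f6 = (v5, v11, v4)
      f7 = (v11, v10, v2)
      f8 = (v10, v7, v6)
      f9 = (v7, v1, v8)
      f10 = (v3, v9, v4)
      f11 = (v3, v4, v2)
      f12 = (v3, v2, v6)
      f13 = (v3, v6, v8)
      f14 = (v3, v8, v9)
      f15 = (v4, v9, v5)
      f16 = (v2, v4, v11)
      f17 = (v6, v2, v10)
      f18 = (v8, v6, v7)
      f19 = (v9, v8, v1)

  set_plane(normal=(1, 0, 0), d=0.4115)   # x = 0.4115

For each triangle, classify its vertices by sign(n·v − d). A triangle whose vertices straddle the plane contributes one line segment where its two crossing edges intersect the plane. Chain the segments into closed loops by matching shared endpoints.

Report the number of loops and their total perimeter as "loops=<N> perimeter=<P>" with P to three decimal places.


Straddling triangles (10 of 20):
  (v0,v5,v1) [--+] → (0.4115, 1.33204, 1.07796)–(0.4115, 1.7438, 0)  len=1.1539
  (v0,v1,v7) [-+-] → (0.4115, 1.7438, 0)–(0.4115, 1.33204, -1.07796)  len=1.1539
  (v1,v5,v9) [+-+] → (0.4115, 1.33204, 1.07796)–(0.4115, 0.823386, 1.58661)  len=0.7193
  (v7,v1,v8) [-++] → (0.4115, 1.33204, -1.07796)–(0.4115, 0.823386, -1.58661)  len=0.7193
  (v3,v9,v4) [++-] → (0.4115, -0.823386, 1.58661)–(0.4115, -1.33204, 1.07796)  len=0.7193
  (v3,v4,v2) [+--] → (0.4115, -1.33204, 1.07796)–(0.4115, -1.7438, 0)  len=1.1539
  (v3,v2,v6) [+--] → (0.4115, -1.7438, 0)–(0.4115, -1.33204, -1.07796)  len=1.1539
  (v3,v6,v8) [+-+] → (0.4115, -1.33204, -1.07796)–(0.4115, -0.823386, -1.58661)  len=0.7193
  (v4,v9,v5) [-+-] → (0.4115, -0.823386, 1.58661)–(0.4115, 0.823386, 1.58661)  len=1.6468
  (v8,v6,v7) [+--] → (0.4115, -0.823386, -1.58661)–(0.4115, 0.823386, -1.58661)  len=1.6468

Chained into 1 loop(s):
  loop 1: 10 segments, perimeter = 10.7866
Total perimeter = 10.787

loops=1 perimeter=10.787


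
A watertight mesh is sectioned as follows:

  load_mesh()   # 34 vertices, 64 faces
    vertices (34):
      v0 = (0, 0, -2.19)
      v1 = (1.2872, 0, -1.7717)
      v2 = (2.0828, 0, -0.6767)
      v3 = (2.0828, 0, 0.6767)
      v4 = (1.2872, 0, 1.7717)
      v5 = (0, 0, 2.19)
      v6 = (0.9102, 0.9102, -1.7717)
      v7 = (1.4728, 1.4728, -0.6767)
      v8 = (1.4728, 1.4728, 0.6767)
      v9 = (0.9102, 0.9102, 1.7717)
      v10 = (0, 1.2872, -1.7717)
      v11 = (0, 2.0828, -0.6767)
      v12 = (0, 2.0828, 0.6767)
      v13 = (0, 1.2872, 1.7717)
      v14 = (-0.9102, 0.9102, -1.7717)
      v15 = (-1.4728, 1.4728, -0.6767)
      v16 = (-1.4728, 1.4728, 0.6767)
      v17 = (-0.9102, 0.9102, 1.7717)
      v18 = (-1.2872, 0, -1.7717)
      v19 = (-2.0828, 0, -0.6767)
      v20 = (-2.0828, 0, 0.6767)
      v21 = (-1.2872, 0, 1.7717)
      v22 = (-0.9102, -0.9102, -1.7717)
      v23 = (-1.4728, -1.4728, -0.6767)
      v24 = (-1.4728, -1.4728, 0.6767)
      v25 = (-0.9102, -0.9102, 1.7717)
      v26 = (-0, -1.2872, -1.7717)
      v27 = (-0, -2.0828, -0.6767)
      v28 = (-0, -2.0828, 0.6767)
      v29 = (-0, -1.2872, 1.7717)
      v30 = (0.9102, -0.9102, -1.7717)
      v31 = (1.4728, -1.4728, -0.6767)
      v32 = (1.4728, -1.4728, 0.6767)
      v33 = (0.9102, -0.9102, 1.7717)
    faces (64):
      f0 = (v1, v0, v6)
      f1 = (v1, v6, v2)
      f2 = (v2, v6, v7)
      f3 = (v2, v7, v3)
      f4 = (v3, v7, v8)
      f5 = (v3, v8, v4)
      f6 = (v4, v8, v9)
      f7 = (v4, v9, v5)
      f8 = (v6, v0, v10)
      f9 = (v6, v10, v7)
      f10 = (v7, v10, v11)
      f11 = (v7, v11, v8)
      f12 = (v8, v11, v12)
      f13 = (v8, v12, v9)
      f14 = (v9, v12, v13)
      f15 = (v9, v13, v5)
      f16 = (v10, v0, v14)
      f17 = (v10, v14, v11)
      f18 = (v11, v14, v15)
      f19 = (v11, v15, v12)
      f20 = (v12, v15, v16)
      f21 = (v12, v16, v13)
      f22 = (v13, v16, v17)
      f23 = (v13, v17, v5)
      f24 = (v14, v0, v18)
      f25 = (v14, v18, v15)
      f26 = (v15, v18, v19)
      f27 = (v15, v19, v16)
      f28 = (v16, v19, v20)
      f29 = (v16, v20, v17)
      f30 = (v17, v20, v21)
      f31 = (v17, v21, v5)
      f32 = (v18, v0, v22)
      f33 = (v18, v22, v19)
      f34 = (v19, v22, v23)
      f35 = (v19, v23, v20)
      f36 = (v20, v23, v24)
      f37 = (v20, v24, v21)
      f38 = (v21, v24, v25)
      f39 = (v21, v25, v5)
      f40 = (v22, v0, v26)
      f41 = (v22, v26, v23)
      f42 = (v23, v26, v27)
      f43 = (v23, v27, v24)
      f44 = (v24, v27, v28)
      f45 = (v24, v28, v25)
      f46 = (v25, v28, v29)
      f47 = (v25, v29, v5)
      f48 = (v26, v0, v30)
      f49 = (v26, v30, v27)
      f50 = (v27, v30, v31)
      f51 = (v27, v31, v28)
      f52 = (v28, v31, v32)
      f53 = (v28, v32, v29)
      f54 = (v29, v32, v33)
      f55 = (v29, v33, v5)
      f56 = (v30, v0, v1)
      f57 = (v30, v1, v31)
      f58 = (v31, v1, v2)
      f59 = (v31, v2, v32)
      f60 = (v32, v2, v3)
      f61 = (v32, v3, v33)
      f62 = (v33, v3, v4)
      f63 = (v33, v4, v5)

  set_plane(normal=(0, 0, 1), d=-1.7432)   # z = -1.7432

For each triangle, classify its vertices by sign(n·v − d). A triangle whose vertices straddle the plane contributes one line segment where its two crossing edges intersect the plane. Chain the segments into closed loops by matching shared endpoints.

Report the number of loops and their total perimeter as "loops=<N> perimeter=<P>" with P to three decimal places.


Straddling triangles (16 of 64):
  (v1,v6,v2) [--+] → (0.94072, 0.88651, -1.7432)–(1.30791, 0, -1.7432)  len=0.9595
  (v2,v6,v7) [+-+] → (0.94072, 0.88651, -1.7432)–(0.924843, 0.924843, -1.7432)  len=0.0415
  (v6,v10,v7) [--+] → (0.0383332, 1.29203, -1.7432)–(0.924843, 0.924843, -1.7432)  len=0.9595
  (v7,v10,v11) [+-+] → (0.0383332, 1.29203, -1.7432)–(0, 1.30791, -1.7432)  len=0.0415
  (v10,v14,v11) [--+] → (-0.88651, 0.94072, -1.7432)–(0, 1.30791, -1.7432)  len=0.9595
  (v11,v14,v15) [+-+] → (-0.88651, 0.94072, -1.7432)–(-0.924843, 0.924843, -1.7432)  len=0.0415
  (v14,v18,v15) [--+] → (-1.29203, 0.0383332, -1.7432)–(-0.924843, 0.924843, -1.7432)  len=0.9595
  (v15,v18,v19) [+-+] → (-1.29203, 0.0383332, -1.7432)–(-1.30791, 0, -1.7432)  len=0.0415
  (v18,v22,v19) [--+] → (-0.94072, -0.88651, -1.7432)–(-1.30791, 0, -1.7432)  len=0.9595
  (v19,v22,v23) [+-+] → (-0.94072, -0.88651, -1.7432)–(-0.924843, -0.924843, -1.7432)  len=0.0415
  (v22,v26,v23) [--+] → (-0.0383332, -1.29203, -1.7432)–(-0.924843, -0.924843, -1.7432)  len=0.9595
  (v23,v26,v27) [+-+] → (-0.0383332, -1.29203, -1.7432)–(0, -1.30791, -1.7432)  len=0.0415
  (v26,v30,v27) [--+] → (0.88651, -0.94072, -1.7432)–(0, -1.30791, -1.7432)  len=0.9595
  (v27,v30,v31) [+-+] → (0.88651, -0.94072, -1.7432)–(0.924843, -0.924843, -1.7432)  len=0.0415
  (v30,v1,v31) [--+] → (1.29203, -0.0383332, -1.7432)–(0.924843, -0.924843, -1.7432)  len=0.9595
  (v31,v1,v2) [+-+] → (1.29203, -0.0383332, -1.7432)–(1.30791, 0, -1.7432)  len=0.0415

Chained into 1 loop(s):
  loop 1: 16 segments, perimeter = 8.0083
Total perimeter = 8.008

loops=1 perimeter=8.008


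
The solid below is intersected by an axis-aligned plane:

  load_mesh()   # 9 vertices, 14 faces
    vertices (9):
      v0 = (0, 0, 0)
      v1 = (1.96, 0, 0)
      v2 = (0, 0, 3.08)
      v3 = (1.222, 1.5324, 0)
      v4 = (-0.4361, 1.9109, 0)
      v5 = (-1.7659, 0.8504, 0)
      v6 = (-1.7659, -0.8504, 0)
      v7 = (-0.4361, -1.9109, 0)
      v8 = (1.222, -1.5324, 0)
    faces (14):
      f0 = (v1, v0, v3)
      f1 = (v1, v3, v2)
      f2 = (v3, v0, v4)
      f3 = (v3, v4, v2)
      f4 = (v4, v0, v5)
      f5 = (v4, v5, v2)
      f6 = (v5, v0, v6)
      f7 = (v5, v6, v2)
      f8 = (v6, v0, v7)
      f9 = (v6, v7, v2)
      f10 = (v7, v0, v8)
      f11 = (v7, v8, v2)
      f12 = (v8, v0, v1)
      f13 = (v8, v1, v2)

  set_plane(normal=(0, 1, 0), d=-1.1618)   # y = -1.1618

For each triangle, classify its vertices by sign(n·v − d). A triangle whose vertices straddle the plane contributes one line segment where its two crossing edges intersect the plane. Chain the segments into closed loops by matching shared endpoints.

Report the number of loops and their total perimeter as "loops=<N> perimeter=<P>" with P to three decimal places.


Straddling triangles (6 of 14):
  (v6,v0,v7) [++-] → (-0.265143, -1.1618, 0)–(-1.37542, -1.1618, 0)  len=1.1103
  (v6,v7,v2) [+-+] → (-1.37542, -1.1618, 0)–(-0.265143, -1.1618, 1.2074)  len=1.6403
  (v7,v0,v8) [-+-] → (-0.265143, -1.1618, 0)–(0.926468, -1.1618, 0)  len=1.1916
  (v7,v8,v2) [--+] → (0.926468, -1.1618, 0.744876)–(-0.265143, -1.1618, 1.2074)  len=1.2782
  (v8,v0,v1) [-++] → (0.926468, -1.1618, 0)–(1.40048, -1.1618, 0)  len=0.4740
  (v8,v1,v2) [-++] → (1.40048, -1.1618, 0)–(0.926468, -1.1618, 0.744876)  len=0.8829

Chained into 1 loop(s):
  loop 1: 6 segments, perimeter = 6.5773
Total perimeter = 6.577

loops=1 perimeter=6.577


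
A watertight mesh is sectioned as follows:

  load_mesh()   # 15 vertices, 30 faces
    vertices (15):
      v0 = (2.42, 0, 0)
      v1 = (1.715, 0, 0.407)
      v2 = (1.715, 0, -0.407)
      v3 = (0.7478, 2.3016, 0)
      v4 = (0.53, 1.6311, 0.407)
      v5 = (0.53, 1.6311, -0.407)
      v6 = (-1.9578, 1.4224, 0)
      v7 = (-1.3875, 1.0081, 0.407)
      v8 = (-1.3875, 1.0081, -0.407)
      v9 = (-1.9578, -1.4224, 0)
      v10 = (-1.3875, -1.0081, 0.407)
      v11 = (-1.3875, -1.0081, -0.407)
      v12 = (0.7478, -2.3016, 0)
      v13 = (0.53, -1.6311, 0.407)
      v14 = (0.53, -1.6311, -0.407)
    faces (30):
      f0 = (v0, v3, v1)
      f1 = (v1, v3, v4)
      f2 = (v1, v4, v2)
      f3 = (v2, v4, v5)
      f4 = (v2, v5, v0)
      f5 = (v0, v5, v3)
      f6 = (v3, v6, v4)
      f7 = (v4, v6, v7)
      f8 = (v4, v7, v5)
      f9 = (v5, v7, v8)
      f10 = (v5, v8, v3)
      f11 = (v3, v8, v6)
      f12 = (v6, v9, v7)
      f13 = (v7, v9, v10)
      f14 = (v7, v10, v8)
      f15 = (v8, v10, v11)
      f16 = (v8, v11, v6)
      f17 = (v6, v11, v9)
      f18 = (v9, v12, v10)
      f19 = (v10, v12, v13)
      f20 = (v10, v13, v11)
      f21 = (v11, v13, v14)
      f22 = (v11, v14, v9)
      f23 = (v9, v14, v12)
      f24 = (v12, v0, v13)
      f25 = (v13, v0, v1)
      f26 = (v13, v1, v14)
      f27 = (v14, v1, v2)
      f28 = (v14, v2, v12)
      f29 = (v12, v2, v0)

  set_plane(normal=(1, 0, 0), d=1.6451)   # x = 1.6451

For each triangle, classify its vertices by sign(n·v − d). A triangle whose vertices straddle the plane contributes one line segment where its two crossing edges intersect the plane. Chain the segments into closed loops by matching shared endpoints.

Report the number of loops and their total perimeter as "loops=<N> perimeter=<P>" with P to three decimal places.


Straddling triangles (12 of 30):
  (v0,v3,v1) [+-+] → (1.6451, 1.06656, 0)–(1.6451, 0.166338, 0.377586)  len=0.9762
  (v1,v3,v4) [+--] → (1.6451, 0.166338, 0.377586)–(1.6451, 0.0962143, 0.407)  len=0.0760
  (v1,v4,v2) [+-+] → (1.6451, 0.0962143, 0.407)–(1.6451, 0.0962143, -0.358984)  len=0.7660
  (v2,v4,v5) [+--] → (1.6451, 0.0962143, -0.358984)–(1.6451, 0.0962143, -0.407)  len=0.0480
  (v2,v5,v0) [+-+] → (1.6451, 0.0962143, -0.407)–(1.6451, 0.668751, -0.16687)  len=0.6209
  (v0,v5,v3) [+--] → (1.6451, 0.668751, -0.16687)–(1.6451, 1.06656, 0)  len=0.4314
  (v12,v0,v13) [-+-] → (1.6451, -1.06656, 0)–(1.6451, -0.668751, 0.16687)  len=0.4314
  (v13,v0,v1) [-++] → (1.6451, -0.668751, 0.16687)–(1.6451, -0.0962143, 0.407)  len=0.6209
  (v13,v1,v14) [-+-] → (1.6451, -0.0962143, 0.407)–(1.6451, -0.0962143, 0.358984)  len=0.0480
  (v14,v1,v2) [-++] → (1.6451, -0.0962143, 0.358984)–(1.6451, -0.0962143, -0.407)  len=0.7660
  (v14,v2,v12) [-+-] → (1.6451, -0.0962143, -0.407)–(1.6451, -0.166338, -0.377586)  len=0.0760
  (v12,v2,v0) [-++] → (1.6451, -0.166338, -0.377586)–(1.6451, -1.06656, 0)  len=0.9762

Chained into 2 loop(s):
  loop 1: 6 segments, perimeter = 2.9185
  loop 2: 6 segments, perimeter = 2.9185
Total perimeter = 5.837

loops=2 perimeter=5.837


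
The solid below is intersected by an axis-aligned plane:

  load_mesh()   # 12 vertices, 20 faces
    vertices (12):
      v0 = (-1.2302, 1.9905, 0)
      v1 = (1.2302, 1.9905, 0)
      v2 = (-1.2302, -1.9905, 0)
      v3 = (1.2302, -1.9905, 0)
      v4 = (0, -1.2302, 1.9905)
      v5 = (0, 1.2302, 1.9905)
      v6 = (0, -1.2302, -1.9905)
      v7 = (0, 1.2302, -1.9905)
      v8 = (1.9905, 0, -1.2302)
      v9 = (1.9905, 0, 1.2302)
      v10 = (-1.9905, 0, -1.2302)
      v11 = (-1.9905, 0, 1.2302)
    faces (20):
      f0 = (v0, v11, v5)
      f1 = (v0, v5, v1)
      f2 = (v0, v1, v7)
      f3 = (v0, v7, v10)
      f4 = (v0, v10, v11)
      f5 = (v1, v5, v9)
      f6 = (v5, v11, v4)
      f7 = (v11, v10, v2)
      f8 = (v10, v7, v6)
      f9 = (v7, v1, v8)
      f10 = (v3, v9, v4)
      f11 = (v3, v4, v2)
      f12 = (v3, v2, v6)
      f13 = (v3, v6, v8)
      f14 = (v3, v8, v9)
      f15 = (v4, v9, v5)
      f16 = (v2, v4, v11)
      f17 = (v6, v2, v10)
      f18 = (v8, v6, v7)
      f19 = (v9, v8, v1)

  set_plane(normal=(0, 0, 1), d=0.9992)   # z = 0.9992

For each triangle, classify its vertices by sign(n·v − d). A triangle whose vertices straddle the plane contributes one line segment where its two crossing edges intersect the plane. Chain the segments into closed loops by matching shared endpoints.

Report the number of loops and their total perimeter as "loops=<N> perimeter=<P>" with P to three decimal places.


Straddling triangles (10 of 20):
  (v0,v11,v5) [-++] → (-1.84774, 0.373765, 0.9992)–(-0.612659, 1.60884, 0.9992)  len=1.7467
  (v0,v5,v1) [-+-] → (-0.612659, 1.60884, 0.9992)–(0.612659, 1.60884, 0.9992)  len=1.2253
  (v0,v10,v11) [--+] → (-1.9905, 0, 0.9992)–(-1.84774, 0.373765, 0.9992)  len=0.4001
  (v1,v5,v9) [-++] → (0.612659, 1.60884, 0.9992)–(1.84774, 0.373765, 0.9992)  len=1.7467
  (v11,v10,v2) [+--] → (-1.9905, 0, 0.9992)–(-1.84774, -0.373765, 0.9992)  len=0.4001
  (v3,v9,v4) [-++] → (1.84774, -0.373765, 0.9992)–(0.612659, -1.60884, 0.9992)  len=1.7467
  (v3,v4,v2) [-+-] → (0.612659, -1.60884, 0.9992)–(-0.612659, -1.60884, 0.9992)  len=1.2253
  (v3,v8,v9) [--+] → (1.9905, 0, 0.9992)–(1.84774, -0.373765, 0.9992)  len=0.4001
  (v2,v4,v11) [-++] → (-0.612659, -1.60884, 0.9992)–(-1.84774, -0.373765, 0.9992)  len=1.7467
  (v9,v8,v1) [+--] → (1.9905, 0, 0.9992)–(1.84774, 0.373765, 0.9992)  len=0.4001

Chained into 1 loop(s):
  loop 1: 10 segments, perimeter = 11.0377
Total perimeter = 11.038

loops=1 perimeter=11.038


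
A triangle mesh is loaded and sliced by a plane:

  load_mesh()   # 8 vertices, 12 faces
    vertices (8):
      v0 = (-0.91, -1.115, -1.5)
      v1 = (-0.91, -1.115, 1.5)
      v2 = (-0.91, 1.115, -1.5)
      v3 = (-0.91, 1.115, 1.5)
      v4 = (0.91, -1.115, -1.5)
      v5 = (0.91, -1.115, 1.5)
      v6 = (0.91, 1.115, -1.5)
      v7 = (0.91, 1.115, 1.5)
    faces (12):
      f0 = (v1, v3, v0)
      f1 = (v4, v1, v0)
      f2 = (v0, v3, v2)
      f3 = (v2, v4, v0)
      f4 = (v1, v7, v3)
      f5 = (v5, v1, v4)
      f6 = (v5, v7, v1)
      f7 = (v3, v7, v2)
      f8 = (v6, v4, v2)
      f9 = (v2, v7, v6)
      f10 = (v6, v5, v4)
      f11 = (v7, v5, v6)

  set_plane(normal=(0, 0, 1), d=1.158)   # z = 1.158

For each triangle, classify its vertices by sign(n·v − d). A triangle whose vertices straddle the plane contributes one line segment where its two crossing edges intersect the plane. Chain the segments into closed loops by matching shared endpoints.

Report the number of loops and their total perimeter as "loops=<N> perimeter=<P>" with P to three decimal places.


Straddling triangles (8 of 12):
  (v1,v3,v0) [++-] → (-0.91, 0.86078, 1.158)–(-0.91, -1.115, 1.158)  len=1.9758
  (v4,v1,v0) [-+-] → (-0.70252, -1.115, 1.158)–(-0.91, -1.115, 1.158)  len=0.2075
  (v0,v3,v2) [-+-] → (-0.91, 0.86078, 1.158)–(-0.91, 1.115, 1.158)  len=0.2542
  (v5,v1,v4) [++-] → (-0.70252, -1.115, 1.158)–(0.91, -1.115, 1.158)  len=1.6125
  (v3,v7,v2) [++-] → (0.70252, 1.115, 1.158)–(-0.91, 1.115, 1.158)  len=1.6125
  (v2,v7,v6) [-+-] → (0.70252, 1.115, 1.158)–(0.91, 1.115, 1.158)  len=0.2075
  (v6,v5,v4) [-+-] → (0.91, -0.86078, 1.158)–(0.91, -1.115, 1.158)  len=0.2542
  (v7,v5,v6) [++-] → (0.91, -0.86078, 1.158)–(0.91, 1.115, 1.158)  len=1.9758

Chained into 1 loop(s):
  loop 1: 8 segments, perimeter = 8.1000
Total perimeter = 8.100

loops=1 perimeter=8.100


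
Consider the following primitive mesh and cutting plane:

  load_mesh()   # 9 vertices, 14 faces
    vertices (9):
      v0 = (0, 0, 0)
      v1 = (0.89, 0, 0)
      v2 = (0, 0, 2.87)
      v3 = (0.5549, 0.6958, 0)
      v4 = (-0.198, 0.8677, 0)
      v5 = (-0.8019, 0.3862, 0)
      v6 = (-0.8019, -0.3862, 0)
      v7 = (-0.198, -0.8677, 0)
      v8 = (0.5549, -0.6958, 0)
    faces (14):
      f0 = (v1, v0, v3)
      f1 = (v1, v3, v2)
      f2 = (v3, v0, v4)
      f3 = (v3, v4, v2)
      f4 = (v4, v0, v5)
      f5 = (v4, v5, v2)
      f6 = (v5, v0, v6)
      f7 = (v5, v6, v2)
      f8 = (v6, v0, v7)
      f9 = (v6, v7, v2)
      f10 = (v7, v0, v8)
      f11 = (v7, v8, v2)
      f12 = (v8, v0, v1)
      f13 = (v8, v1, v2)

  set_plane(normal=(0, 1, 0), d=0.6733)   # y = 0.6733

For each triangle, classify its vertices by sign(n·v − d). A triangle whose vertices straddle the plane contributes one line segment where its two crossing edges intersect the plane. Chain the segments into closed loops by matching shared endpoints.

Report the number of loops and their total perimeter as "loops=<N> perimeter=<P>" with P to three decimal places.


loops=1 perimeter=2.692

Straddling triangles (6 of 14):
  (v1,v0,v3) [--+] → (0.536956, 0.6733, 0)–(0.565736, 0.6733, 0)  len=0.0288
  (v1,v3,v2) [-+-] → (0.565736, 0.6733, 0)–(0.536956, 0.6733, 0.0928068)  len=0.0972
  (v3,v0,v4) [+-+] → (0.536956, 0.6733, 0)–(-0.15364, 0.6733, 0)  len=0.6906
  (v3,v4,v2) [++-] → (-0.15364, 0.6733, 0.642996)–(0.536956, 0.6733, 0.0928068)  len=0.8830
  (v4,v0,v5) [+--] → (-0.15364, 0.6733, 0)–(-0.441818, 0.6733, 0)  len=0.2882
  (v4,v5,v2) [+--] → (-0.441818, 0.6733, 0)–(-0.15364, 0.6733, 0.642996)  len=0.7046

Chained into 1 loop(s):
  loop 1: 6 segments, perimeter = 2.6923
Total perimeter = 2.692


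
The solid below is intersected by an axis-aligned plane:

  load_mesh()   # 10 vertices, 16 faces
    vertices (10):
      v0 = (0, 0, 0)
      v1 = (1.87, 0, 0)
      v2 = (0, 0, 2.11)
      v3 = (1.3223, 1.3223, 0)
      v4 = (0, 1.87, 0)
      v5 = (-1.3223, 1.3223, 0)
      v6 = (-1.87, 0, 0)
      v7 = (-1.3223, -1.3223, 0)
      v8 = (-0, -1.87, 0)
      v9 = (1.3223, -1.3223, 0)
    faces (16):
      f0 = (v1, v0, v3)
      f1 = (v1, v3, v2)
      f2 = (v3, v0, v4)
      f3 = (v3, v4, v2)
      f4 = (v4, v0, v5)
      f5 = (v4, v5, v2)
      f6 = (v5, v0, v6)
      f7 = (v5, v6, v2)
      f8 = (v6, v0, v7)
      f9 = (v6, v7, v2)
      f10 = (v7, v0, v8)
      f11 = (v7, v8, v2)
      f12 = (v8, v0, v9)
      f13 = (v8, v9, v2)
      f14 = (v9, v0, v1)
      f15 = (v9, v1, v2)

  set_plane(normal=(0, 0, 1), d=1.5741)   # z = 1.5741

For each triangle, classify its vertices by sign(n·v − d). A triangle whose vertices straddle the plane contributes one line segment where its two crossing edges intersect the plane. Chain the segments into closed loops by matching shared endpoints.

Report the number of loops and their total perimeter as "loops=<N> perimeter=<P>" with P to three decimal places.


loops=1 perimeter=2.908

Straddling triangles (8 of 16):
  (v1,v3,v2) [--+] → (0.335839, 0.335839, 1.5741)–(0.474945, 0, 1.5741)  len=0.3635
  (v3,v4,v2) [--+] → (0, 0.474945, 1.5741)–(0.335839, 0.335839, 1.5741)  len=0.3635
  (v4,v5,v2) [--+] → (-0.335839, 0.335839, 1.5741)–(0, 0.474945, 1.5741)  len=0.3635
  (v5,v6,v2) [--+] → (-0.474945, 0, 1.5741)–(-0.335839, 0.335839, 1.5741)  len=0.3635
  (v6,v7,v2) [--+] → (-0.335839, -0.335839, 1.5741)–(-0.474945, 0, 1.5741)  len=0.3635
  (v7,v8,v2) [--+] → (0, -0.474945, 1.5741)–(-0.335839, -0.335839, 1.5741)  len=0.3635
  (v8,v9,v2) [--+] → (0.335839, -0.335839, 1.5741)–(0, -0.474945, 1.5741)  len=0.3635
  (v9,v1,v2) [--+] → (0.474945, 0, 1.5741)–(0.335839, -0.335839, 1.5741)  len=0.3635

Chained into 1 loop(s):
  loop 1: 8 segments, perimeter = 2.9081
Total perimeter = 2.908
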